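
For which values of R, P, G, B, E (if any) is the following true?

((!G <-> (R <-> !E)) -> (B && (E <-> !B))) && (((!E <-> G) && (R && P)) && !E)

R = True, P = True, G = True, B = True, E = False

  (!G <-> (R <-> !E)) -> (B && (E <-> !B)) = True
    !G <-> (R <-> !E) = False
      !G = False
      R <-> !E = True
        !E = True
    B && (E <-> !B) = True
      E <-> !B = True
        !B = False
  ((!E <-> G) && (R && P)) && !E = True
    (!E <-> G) && (R && P) = True
      !E <-> G = True
        !E = True
      R && P = True
    !E = True
Both conjuncts True, so the formula holds.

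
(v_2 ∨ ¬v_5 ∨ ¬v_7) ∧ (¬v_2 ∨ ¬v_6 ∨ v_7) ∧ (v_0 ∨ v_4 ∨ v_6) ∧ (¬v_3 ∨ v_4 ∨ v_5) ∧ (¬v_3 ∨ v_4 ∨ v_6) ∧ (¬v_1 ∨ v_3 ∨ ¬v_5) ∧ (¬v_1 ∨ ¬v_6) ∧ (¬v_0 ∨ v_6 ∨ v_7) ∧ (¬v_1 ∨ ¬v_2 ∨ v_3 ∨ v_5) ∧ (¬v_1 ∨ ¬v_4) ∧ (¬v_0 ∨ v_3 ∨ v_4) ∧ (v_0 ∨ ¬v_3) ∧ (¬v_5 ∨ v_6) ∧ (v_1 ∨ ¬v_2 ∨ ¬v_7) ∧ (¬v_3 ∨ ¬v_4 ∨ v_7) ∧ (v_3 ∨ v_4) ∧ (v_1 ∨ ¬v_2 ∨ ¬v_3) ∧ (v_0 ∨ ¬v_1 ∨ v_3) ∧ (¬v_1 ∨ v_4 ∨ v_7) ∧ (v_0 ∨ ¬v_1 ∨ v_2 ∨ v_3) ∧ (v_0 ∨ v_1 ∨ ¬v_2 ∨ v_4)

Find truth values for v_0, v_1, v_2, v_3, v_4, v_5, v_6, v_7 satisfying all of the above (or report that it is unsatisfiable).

v_0 = True; v_1 = False; v_2 = False; v_3 = False; v_4 = True; v_5 = False; v_6 = True; v_7 = True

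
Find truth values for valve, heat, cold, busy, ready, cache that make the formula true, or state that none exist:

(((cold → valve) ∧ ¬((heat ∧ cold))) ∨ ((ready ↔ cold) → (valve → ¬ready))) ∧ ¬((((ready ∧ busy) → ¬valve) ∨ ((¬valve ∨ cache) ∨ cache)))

valve=T, heat=F, cold=F, busy=T, ready=T, cache=F

  ((cold → valve) ∧ ¬((heat ∧ cold))) ∨ ((ready ↔ cold) → (valve → ¬ready)) = True
    (cold → valve) ∧ ¬((heat ∧ cold)) = True
      cold → valve = True
      ¬((heat ∧ cold)) = True
        heat ∧ cold = False
    (ready ↔ cold) → (valve → ¬ready) = True
      ready ↔ cold = False
      valve → ¬ready = False
        ¬ready = False
  ¬((((ready ∧ busy) → ¬valve) ∨ ((¬valve ∨ cache) ∨ cache))) = True
    ((ready ∧ busy) → ¬valve) ∨ ((¬valve ∨ cache) ∨ cache) = False
      (ready ∧ busy) → ¬valve = False
        ready ∧ busy = True
        ¬valve = False
      (¬valve ∨ cache) ∨ cache = False
        ¬valve ∨ cache = False
          ¬valve = False
Both conjuncts True, so the formula holds.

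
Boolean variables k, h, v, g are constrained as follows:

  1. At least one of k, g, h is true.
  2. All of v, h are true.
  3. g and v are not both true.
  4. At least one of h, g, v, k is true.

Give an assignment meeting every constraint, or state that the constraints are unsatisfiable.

k=T, h=T, v=T, g=F

  (1) {k, g, h}: 2 true — at least one ✓
  (2) {v, h}: all 2 true ✓
  (3) g=F, v=T — not both ✓
  (4) {h, g, v, k}: 3 true — at least one ✓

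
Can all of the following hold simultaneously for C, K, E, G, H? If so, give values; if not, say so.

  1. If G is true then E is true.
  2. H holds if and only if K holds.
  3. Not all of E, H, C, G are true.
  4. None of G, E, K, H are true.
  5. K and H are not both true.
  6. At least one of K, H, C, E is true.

C=T, K=F, E=F, G=F, H=F

  (1) G=F ⇒ E: vacuous ✓
  (2) H=F, K=F — same ✓
  (3) {E, H, C, G}: 1/4 true — not all ✓
  (4) {G, E, K, H}: 0 true — none ✓
  (5) K=F, H=F — not both ✓
  (6) {K, H, C, E}: 1 true — at least one ✓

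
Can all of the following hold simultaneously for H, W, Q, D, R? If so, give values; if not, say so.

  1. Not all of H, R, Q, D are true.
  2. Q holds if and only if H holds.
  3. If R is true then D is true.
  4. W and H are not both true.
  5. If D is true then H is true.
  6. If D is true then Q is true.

H=T, W=F, Q=T, D=F, R=F

  (1) {H, R, Q, D}: 2/4 true — not all ✓
  (2) Q=T, H=T — same ✓
  (3) R=F ⇒ D: vacuous ✓
  (4) W=F, H=T — not both ✓
  (5) D=F ⇒ H: vacuous ✓
  (6) D=F ⇒ Q: vacuous ✓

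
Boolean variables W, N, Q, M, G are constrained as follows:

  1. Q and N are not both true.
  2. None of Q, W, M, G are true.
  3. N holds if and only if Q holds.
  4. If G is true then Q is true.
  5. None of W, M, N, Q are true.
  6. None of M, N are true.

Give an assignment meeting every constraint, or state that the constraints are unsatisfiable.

W = False, N = False, Q = False, M = False, G = False

  (1) Q=F, N=F — not both ✓
  (2) {Q, W, M, G}: 0 true — none ✓
  (3) N=F, Q=F — same ✓
  (4) G=F ⇒ Q: vacuous ✓
  (5) {W, M, N, Q}: 0 true — none ✓
  (6) {M, N}: 0 true — none ✓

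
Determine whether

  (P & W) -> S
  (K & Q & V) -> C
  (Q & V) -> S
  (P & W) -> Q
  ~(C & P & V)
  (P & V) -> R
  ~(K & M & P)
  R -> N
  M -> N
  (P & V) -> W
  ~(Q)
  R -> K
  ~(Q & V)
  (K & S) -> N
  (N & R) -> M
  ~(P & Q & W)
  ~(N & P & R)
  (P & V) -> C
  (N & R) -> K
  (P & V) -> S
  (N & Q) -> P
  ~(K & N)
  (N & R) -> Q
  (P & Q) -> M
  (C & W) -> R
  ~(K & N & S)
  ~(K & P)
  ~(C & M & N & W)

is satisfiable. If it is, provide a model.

M: False, Q: False, R: False, P: False, N: False, V: True, C: False, K: False, W: True, S: False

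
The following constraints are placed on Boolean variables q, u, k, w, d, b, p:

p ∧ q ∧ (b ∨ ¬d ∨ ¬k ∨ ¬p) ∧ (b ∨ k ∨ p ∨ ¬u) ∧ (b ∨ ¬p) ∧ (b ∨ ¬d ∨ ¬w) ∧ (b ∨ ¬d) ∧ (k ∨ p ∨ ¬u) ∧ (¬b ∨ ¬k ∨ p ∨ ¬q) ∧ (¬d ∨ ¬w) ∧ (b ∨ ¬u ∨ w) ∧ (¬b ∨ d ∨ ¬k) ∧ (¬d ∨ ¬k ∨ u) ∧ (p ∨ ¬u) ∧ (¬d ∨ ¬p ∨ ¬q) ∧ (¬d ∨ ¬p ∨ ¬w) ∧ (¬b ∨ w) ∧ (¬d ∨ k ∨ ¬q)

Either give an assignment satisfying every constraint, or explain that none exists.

q = True, u = False, k = False, w = True, d = False, b = True, p = True

Unit clause (p) forces p = True.
Unit clause (q) forces q = True.
In (b ∨ ¬p) only b is left, so b = True.
In (¬d ∨ ¬p ∨ ¬q) only ¬d is left, so d = False.
In (¬b ∨ w) only w is left, so w = True.
In (¬b ∨ d ∨ ¬k) only ¬k is left, so k = False.
Set u = False.
All clauses satisfied.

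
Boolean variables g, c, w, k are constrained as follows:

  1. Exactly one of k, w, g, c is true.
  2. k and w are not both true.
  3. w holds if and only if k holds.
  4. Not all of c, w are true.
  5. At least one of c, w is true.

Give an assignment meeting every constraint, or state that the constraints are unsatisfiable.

g = False, c = True, w = False, k = False

  (1) {k, w, g, c}: 1 true — exactly one ✓
  (2) k=F, w=F — not both ✓
  (3) w=F, k=F — same ✓
  (4) {c, w}: 1/2 true — not all ✓
  (5) {c, w}: 1 true — at least one ✓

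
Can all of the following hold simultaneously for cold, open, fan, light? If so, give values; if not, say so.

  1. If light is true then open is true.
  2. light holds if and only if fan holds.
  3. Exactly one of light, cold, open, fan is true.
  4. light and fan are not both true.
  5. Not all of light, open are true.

cold = True, open = False, fan = False, light = False

  (1) light=F ⇒ open: vacuous ✓
  (2) light=F, fan=F — same ✓
  (3) {light, cold, open, fan}: 1 true — exactly one ✓
  (4) light=F, fan=F — not both ✓
  (5) {light, open}: 0/2 true — not all ✓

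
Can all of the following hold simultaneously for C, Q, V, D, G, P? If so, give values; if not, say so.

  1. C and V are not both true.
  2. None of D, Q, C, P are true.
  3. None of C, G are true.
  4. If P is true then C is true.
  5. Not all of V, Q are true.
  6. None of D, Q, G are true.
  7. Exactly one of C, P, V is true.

C: False; Q: False; V: True; D: False; G: False; P: False

  (1) C=F, V=T — not both ✓
  (2) {D, Q, C, P}: 0 true — none ✓
  (3) {C, G}: 0 true — none ✓
  (4) P=F ⇒ C: vacuous ✓
  (5) {V, Q}: 1/2 true — not all ✓
  (6) {D, Q, G}: 0 true — none ✓
  (7) {C, P, V}: 1 true — exactly one ✓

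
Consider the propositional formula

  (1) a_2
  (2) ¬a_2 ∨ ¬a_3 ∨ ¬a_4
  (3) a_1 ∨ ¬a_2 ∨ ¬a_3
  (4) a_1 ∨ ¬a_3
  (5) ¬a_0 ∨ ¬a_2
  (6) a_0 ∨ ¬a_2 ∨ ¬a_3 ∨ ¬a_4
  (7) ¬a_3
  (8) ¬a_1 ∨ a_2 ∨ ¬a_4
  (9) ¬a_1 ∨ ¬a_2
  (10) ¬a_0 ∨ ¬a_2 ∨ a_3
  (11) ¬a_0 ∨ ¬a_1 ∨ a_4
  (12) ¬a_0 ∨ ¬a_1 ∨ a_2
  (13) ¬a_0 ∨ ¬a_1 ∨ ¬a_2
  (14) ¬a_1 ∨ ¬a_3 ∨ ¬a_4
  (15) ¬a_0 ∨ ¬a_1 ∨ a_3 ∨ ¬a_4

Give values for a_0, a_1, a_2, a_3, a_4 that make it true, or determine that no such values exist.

a_0 = False, a_1 = False, a_2 = True, a_3 = False, a_4 = False

Unit clause (a_2) forces a_2 = True.
In (¬a_0 ∨ ¬a_2) only ¬a_0 is left, so a_0 = False.
Unit clause (¬a_3) forces a_3 = False.
In (¬a_1 ∨ ¬a_2) only ¬a_1 is left, so a_1 = False.
Set a_4 = False.
All clauses satisfied.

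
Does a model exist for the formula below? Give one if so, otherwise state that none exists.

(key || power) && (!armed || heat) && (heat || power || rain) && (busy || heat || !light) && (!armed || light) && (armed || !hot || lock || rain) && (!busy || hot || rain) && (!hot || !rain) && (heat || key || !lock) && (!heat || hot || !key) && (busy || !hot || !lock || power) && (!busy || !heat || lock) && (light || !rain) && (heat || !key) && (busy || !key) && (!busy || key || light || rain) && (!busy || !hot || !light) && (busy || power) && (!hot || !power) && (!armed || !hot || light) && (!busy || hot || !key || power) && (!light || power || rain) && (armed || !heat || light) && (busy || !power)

Set armed = False.
Set key = False.
  then (key || power) forces power = True.
  then (!hot || !power) forces hot = False.
  then (busy || !power) forces busy = True.
  then (!busy || hot || rain) forces rain = True.
  then (light || !rain) forces light = True.
Set lock = True.
  then (heat || key || !lock) forces heat = True.
All clauses satisfied.

armed=F, key=F, lock=T, heat=T, busy=T, hot=F, rain=T, power=T, light=T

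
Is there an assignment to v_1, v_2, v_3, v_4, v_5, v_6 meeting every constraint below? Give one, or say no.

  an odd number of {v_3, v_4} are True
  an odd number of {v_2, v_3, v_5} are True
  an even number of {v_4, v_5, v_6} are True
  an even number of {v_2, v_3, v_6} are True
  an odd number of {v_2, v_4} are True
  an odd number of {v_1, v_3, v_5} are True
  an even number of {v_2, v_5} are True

Adding constraints 1, 3, 4, 7 mod 2: every variable appears an even number of times on the left, so the left side is 0.
But the right sides sum to 1 (mod 2). 0 ≠ 1 — the system is inconsistent.

Unsatisfiable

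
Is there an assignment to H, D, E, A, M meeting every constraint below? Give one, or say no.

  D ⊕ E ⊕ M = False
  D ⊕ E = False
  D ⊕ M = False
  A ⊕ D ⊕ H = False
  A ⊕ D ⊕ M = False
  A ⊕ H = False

H = False; D = False; E = False; A = False; M = False

D ⊕ E ⊕ M = F ⊕ F ⊕ F = False ✓
D ⊕ E = F ⊕ F = False ✓
D ⊕ M = F ⊕ F = False ✓
A ⊕ D ⊕ H = F ⊕ F ⊕ F = False ✓
A ⊕ D ⊕ M = F ⊕ F ⊕ F = False ✓
A ⊕ H = F ⊕ F = False ✓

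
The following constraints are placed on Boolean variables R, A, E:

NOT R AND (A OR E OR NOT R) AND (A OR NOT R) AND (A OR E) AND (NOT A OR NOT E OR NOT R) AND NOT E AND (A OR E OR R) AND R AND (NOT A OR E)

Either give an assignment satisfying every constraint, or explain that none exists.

Case R = True:
  Clause (NOT R) is falsified — contradiction.
Case R = False:
  Clause (R) is falsified — contradiction.
Both cases fail, so the formula is unsatisfiable.

Unsatisfiable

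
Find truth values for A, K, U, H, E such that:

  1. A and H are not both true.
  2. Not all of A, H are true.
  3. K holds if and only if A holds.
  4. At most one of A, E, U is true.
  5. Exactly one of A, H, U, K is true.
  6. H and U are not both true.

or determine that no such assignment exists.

A = False, K = False, U = False, H = True, E = True

  (1) A=F, H=T — not both ✓
  (2) {A, H}: 1/2 true — not all ✓
  (3) K=F, A=F — same ✓
  (4) {A, E, U}: 1 true — at most one ✓
  (5) {A, H, U, K}: 1 true — exactly one ✓
  (6) H=T, U=F — not both ✓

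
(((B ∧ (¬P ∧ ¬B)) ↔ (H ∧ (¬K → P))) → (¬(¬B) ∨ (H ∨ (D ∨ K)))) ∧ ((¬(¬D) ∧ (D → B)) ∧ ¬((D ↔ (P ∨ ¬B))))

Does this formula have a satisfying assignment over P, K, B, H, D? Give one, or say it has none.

P: False, K: True, B: True, H: False, D: True

  ((B ∧ (¬P ∧ ¬B)) ↔ (H ∧ (¬K → P))) → (¬(¬B) ∨ (H ∨ (D ∨ K))) = True
    (B ∧ (¬P ∧ ¬B)) ↔ (H ∧ (¬K → P)) = True
      B ∧ (¬P ∧ ¬B) = False
        ¬P ∧ ¬B = False
          ¬P = True
          ¬B = False
      H ∧ (¬K → P) = False
        ¬K → P = True
          ¬K = False
    ¬(¬B) ∨ (H ∨ (D ∨ K)) = True
      ¬(¬B) = True
        ¬B = False
      H ∨ (D ∨ K) = True
        D ∨ K = True
  (¬(¬D) ∧ (D → B)) ∧ ¬((D ↔ (P ∨ ¬B))) = True
    ¬(¬D) ∧ (D → B) = True
      ¬(¬D) = True
        ¬D = False
      D → B = True
    ¬((D ↔ (P ∨ ¬B))) = True
      D ↔ (P ∨ ¬B) = False
        P ∨ ¬B = False
          ¬B = False
Both conjuncts True, so the formula holds.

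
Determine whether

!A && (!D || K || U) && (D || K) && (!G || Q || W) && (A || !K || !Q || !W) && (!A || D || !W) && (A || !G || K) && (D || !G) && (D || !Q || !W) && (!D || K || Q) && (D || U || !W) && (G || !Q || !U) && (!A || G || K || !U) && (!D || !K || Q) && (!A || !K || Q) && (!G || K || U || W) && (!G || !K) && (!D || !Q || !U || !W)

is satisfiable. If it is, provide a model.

K = True, D = False, U = False, G = False, A = False, W = False, Q = False

Unit clause (!A) forces A = False.
Try K = False:
  (D || K) forces D = True.
  (!D || K || U) forces U = True.
  (A || !G || K) forces G = False.
  (!D || K || Q) forces Q = True.
  clause (G || !Q || !U) is falsified — backtrack.
So K = True.
  then (!G || !K) forces G = False.
Set D = False.
Set U = False.
  then (D || U || !W) forces W = False.
Set Q = False.
All clauses satisfied.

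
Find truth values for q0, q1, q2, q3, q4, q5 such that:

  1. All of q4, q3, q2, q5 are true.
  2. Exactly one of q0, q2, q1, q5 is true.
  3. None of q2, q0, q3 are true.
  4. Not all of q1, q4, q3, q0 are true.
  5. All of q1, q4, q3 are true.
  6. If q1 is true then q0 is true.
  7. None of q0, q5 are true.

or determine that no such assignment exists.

Case q2 = True:
  Constraint (3) is violated (q2=T) — contradiction.
Case q2 = False:
  Constraint (1) is violated (q2=F) — contradiction.
Both cases fail — unsatisfiable.

Unsatisfiable — no assignment works.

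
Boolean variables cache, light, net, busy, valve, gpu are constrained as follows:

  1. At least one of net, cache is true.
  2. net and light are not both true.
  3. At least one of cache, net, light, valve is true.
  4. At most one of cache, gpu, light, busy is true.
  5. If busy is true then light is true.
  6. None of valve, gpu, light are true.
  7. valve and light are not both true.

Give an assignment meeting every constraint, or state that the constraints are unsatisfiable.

cache = True, light = False, net = True, busy = False, valve = False, gpu = False

  (1) {net, cache}: 2 true — at least one ✓
  (2) net=T, light=F — not both ✓
  (3) {cache, net, light, valve}: 2 true — at least one ✓
  (4) {cache, gpu, light, busy}: 1 true — at most one ✓
  (5) busy=F ⇒ light: vacuous ✓
  (6) {valve, gpu, light}: 0 true — none ✓
  (7) valve=F, light=F — not both ✓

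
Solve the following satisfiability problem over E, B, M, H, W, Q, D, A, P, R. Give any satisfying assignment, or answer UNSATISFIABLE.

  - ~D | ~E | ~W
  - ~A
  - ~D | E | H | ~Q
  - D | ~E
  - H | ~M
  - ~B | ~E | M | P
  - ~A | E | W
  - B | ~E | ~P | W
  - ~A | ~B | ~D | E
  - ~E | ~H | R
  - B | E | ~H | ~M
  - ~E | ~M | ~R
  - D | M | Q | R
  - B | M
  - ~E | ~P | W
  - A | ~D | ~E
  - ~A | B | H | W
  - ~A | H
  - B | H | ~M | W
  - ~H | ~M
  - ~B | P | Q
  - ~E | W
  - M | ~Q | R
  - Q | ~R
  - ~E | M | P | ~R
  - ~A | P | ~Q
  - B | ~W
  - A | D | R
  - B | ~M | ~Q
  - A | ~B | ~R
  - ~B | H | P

E = False, B = True, M = False, H = False, W = True, Q = False, D = True, A = False, P = True, R = False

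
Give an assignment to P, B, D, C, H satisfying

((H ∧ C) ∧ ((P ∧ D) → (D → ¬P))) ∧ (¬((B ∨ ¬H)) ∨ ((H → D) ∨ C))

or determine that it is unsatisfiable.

P = False, B = True, D = True, C = True, H = True

  (H ∧ C) ∧ ((P ∧ D) → (D → ¬P)) = True
    H ∧ C = True
    (P ∧ D) → (D → ¬P) = True
      P ∧ D = False
      D → ¬P = True
        ¬P = True
  ¬((B ∨ ¬H)) ∨ ((H → D) ∨ C) = True
    ¬((B ∨ ¬H)) = False
      B ∨ ¬H = True
        ¬H = False
    (H → D) ∨ C = True
      H → D = True
Both conjuncts True, so the formula holds.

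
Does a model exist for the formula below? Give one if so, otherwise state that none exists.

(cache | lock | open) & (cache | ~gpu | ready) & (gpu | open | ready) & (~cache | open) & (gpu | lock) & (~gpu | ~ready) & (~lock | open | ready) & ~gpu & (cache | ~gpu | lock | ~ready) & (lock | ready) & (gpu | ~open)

gpu = False, ready = True, open = False, lock = True, cache = False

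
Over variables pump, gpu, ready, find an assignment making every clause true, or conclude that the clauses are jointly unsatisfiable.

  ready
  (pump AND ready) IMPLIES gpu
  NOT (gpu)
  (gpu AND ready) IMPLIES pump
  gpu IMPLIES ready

pump = False, gpu = False, ready = True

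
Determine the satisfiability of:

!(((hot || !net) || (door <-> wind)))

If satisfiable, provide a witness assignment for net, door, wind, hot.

net: True, door: False, wind: True, hot: False

  !(((hot || !net) || (door <-> wind))) = True
    (hot || !net) || (door <-> wind) = False
      hot || !net = False
        !net = False
      door <-> wind = False
The formula evaluates to True.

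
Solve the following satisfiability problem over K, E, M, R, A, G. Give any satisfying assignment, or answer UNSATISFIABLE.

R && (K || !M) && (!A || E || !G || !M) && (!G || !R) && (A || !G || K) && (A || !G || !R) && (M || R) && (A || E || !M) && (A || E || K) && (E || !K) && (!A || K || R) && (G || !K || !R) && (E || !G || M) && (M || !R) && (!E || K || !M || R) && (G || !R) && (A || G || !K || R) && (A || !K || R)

No satisfying assignment exists.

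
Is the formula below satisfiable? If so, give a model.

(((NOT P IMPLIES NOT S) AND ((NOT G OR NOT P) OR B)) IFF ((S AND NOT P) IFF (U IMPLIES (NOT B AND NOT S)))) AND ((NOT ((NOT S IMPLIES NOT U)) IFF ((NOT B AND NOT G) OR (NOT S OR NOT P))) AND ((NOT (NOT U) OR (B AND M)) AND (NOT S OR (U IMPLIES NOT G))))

S=F, U=T, M=T, P=T, G=F, B=T

  ((NOT P IMPLIES NOT S) AND ((NOT G OR NOT P) OR B)) IFF ((S AND NOT P) IFF (U IMPLIES (NOT B AND NOT S))) = True
    (NOT P IMPLIES NOT S) AND ((NOT G OR NOT P) OR B) = True
      NOT P IMPLIES NOT S = True
        NOT P = False
        NOT S = True
      (NOT G OR NOT P) OR B = True
        NOT G OR NOT P = True
          NOT G = True
          NOT P = False
    (S AND NOT P) IFF (U IMPLIES (NOT B AND NOT S)) = True
      S AND NOT P = False
        NOT P = False
      U IMPLIES (NOT B AND NOT S) = False
        NOT B AND NOT S = False
          NOT B = False
          NOT S = True
  (NOT ((NOT S IMPLIES NOT U)) IFF ((NOT B AND NOT G) OR (NOT S OR NOT P))) AND ((NOT (NOT U) OR (B AND M)) AND (NOT S OR (U IMPLIES NOT G))) = True
    NOT ((NOT S IMPLIES NOT U)) IFF ((NOT B AND NOT G) OR (NOT S OR NOT P)) = True
      NOT ((NOT S IMPLIES NOT U)) = True
        NOT S IMPLIES NOT U = False
          NOT S = True
          NOT U = False
      (NOT B AND NOT G) OR (NOT S OR NOT P) = True
        NOT B AND NOT G = False
          NOT B = False
          NOT G = True
        NOT S OR NOT P = True
          NOT S = True
          NOT P = False
    (NOT (NOT U) OR (B AND M)) AND (NOT S OR (U IMPLIES NOT G)) = True
      NOT (NOT U) OR (B AND M) = True
        NOT (NOT U) = True
          NOT U = False
        B AND M = True
      NOT S OR (U IMPLIES NOT G) = True
        NOT S = True
        U IMPLIES NOT G = True
          NOT G = True
Both conjuncts True, so the formula holds.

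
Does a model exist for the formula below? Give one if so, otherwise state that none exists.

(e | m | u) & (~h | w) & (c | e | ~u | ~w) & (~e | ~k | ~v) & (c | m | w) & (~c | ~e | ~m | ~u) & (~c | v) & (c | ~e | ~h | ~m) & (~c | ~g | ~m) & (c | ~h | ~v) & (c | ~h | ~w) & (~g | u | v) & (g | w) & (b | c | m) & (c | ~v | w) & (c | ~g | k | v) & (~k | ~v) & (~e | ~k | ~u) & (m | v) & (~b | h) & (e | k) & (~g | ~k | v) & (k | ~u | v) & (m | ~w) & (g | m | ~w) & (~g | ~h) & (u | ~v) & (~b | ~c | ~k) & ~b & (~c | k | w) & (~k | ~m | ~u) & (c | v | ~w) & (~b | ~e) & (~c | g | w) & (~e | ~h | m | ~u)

w: True, e: True, u: True, g: False, c: False, k: False, m: True, v: True, b: False, h: False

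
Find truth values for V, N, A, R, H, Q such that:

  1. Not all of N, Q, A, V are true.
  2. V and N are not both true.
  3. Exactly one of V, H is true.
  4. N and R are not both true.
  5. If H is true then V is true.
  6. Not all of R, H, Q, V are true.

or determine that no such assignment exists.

V=T, N=F, A=T, R=F, H=F, Q=T

  (1) {N, Q, A, V}: 3/4 true — not all ✓
  (2) V=T, N=F — not both ✓
  (3) {V, H}: 1 true — exactly one ✓
  (4) N=F, R=F — not both ✓
  (5) H=F ⇒ V: vacuous ✓
  (6) {R, H, Q, V}: 2/4 true — not all ✓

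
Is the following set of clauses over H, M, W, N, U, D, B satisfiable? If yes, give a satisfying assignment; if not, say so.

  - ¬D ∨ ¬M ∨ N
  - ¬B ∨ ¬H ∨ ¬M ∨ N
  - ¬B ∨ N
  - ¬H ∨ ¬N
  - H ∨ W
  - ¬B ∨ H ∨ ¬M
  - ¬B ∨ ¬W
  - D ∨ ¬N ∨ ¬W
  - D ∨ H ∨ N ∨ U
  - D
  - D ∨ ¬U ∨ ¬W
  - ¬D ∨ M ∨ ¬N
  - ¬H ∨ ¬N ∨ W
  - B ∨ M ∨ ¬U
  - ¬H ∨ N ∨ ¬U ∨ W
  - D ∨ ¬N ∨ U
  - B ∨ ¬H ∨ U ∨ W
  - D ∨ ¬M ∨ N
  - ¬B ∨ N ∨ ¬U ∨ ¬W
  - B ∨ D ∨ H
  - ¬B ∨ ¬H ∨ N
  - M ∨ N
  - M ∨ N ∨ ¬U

Unit clause (D) forces D = True.
Try H = True:
  (¬H ∨ ¬N) forces N = False.
  (¬D ∨ ¬M ∨ N) forces M = False.
  clause (M ∨ N) is falsified — backtrack.
So H = False.
  then (H ∨ W) forces W = True.
  then (¬B ∨ ¬W) forces B = False.
Set M = True.
  then (¬D ∨ ¬M ∨ N) forces N = True.
Set U = True.
All clauses satisfied.

H = False; M = True; W = True; N = True; U = True; D = True; B = False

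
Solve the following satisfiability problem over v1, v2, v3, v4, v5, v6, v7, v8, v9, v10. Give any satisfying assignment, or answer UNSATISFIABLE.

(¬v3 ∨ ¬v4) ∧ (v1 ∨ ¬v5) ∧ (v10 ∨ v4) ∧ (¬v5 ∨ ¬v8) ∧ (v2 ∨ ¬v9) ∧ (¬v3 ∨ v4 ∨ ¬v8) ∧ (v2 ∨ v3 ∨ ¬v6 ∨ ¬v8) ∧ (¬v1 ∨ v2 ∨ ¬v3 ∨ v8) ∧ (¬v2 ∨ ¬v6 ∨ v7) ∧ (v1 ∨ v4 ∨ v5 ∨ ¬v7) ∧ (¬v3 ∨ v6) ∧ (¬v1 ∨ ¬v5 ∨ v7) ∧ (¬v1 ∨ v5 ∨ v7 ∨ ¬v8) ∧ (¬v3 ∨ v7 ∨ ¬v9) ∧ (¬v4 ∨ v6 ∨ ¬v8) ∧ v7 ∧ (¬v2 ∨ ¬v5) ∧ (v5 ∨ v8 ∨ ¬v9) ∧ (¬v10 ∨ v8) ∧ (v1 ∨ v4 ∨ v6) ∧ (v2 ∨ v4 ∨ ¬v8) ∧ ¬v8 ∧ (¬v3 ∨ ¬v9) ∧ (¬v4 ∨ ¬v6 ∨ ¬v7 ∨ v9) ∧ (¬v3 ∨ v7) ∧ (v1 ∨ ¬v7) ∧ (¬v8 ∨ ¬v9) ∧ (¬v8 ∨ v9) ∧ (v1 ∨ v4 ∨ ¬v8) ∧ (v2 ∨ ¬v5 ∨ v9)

Unit clause (v7) forces v7 = True.
Unit clause (¬v8) forces v8 = False.
In (v1 ∨ ¬v7) only v1 is left, so v1 = True.
In (¬v10 ∨ v8) only ¬v10 is left, so v10 = False.
In (v10 ∨ v4) only v4 is left, so v4 = True.
In (¬v3 ∨ ¬v4) only ¬v3 is left, so v3 = False.
Set v2 = False.
  then (v2 ∨ ¬v9) forces v9 = False.
  then (¬v4 ∨ ¬v6 ∨ ¬v7 ∨ v9) forces v6 = False.
  then (v2 ∨ ¬v5 ∨ v9) forces v5 = False.
All clauses satisfied.

v1: True, v2: False, v3: False, v4: True, v5: False, v6: False, v7: True, v8: False, v9: False, v10: False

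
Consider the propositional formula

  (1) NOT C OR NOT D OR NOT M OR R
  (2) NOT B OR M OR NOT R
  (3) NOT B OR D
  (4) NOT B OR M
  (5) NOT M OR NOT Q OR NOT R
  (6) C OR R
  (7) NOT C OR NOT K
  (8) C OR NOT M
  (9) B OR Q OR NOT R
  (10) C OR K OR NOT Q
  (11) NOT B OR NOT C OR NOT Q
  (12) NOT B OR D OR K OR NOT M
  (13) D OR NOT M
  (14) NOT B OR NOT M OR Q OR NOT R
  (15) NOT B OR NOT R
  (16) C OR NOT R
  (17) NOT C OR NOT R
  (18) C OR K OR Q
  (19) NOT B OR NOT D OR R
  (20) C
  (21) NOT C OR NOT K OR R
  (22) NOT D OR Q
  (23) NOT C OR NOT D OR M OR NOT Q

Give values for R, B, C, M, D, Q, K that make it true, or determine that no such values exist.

R = False; B = False; C = True; M = False; D = False; Q = False; K = False

Unit clause (C) forces C = True.
In (NOT C OR NOT K) only NOT K is left, so K = False.
In (NOT C OR NOT R) only NOT R is left, so R = False.
Try B = True:
  (NOT B OR D) forces D = True.
  clause (NOT B OR NOT D OR R) is falsified — backtrack.
So B = False.
Set M = False.
Try D = True:
  (NOT D OR Q) forces Q = True.
  clause (NOT C OR NOT D OR M OR NOT Q) is falsified — backtrack.
So D = False.
Set Q = False.
All clauses satisfied.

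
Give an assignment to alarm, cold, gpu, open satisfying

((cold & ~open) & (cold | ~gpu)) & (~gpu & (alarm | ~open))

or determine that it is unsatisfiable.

alarm=T, cold=T, gpu=F, open=F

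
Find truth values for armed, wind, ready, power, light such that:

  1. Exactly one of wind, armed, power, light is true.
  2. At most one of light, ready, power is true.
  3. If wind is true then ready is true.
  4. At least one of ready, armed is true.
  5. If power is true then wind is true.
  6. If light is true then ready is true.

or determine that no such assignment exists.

armed = False, wind = True, ready = True, power = False, light = False

  (1) {wind, armed, power, light}: 1 true — exactly one ✓
  (2) {light, ready, power}: 1 true — at most one ✓
  (3) wind=T ⇒ ready: T ✓
  (4) {ready, armed}: 1 true — at least one ✓
  (5) power=F ⇒ wind: vacuous ✓
  (6) light=F ⇒ ready: vacuous ✓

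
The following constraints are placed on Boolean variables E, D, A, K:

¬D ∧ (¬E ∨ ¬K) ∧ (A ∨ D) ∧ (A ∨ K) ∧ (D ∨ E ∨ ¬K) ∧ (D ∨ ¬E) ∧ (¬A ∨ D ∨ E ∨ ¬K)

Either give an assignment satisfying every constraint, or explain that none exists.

E = False, D = False, A = True, K = False

Unit clause (¬D) forces D = False.
In (A ∨ D) only A is left, so A = True.
In (D ∨ ¬E) only ¬E is left, so E = False.
In (¬A ∨ D ∨ E ∨ ¬K) only ¬K is left, so K = False.
Check each clause:
  (¬D): ¬D holds.
  (¬E ∨ ¬K): ¬E holds.
  (A ∨ D): A holds.
  (A ∨ K): A holds.
  (D ∨ E ∨ ¬K): ¬K holds.
  (D ∨ ¬E): ¬E holds.
  (¬A ∨ D ∨ E ∨ ¬K): ¬K holds.
All clauses satisfied.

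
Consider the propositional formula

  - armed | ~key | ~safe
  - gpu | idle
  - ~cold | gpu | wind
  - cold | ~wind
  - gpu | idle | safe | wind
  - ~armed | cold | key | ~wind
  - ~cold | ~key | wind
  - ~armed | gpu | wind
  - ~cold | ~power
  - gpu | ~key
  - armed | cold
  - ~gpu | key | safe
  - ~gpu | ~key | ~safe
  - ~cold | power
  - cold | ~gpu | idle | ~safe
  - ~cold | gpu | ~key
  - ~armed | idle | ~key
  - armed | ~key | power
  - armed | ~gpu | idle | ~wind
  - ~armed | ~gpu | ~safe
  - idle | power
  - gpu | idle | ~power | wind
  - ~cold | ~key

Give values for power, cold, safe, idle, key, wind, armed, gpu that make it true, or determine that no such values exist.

Set power = True.
  then (~cold | ~power) forces cold = False.
  then (armed | cold) forces armed = True.
  then (cold | ~wind) forces wind = False.
  then (~armed | gpu | wind) forces gpu = True.
  then (~armed | ~gpu | ~safe) forces safe = False.
  then (~gpu | key | safe) forces key = True.
  then (~armed | idle | ~key) forces idle = True.
All clauses satisfied.

power = True; cold = False; safe = False; idle = True; key = True; wind = False; armed = True; gpu = True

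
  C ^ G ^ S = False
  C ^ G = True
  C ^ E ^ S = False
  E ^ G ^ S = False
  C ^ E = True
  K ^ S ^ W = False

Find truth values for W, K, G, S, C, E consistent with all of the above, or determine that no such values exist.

Adding constraints 2, 3, 4 mod 2: every variable appears an even number of times on the left, so the left side is 0.
But the right sides sum to 1 (mod 2). 0 ≠ 1 — the system is inconsistent.

UNSATISFIABLE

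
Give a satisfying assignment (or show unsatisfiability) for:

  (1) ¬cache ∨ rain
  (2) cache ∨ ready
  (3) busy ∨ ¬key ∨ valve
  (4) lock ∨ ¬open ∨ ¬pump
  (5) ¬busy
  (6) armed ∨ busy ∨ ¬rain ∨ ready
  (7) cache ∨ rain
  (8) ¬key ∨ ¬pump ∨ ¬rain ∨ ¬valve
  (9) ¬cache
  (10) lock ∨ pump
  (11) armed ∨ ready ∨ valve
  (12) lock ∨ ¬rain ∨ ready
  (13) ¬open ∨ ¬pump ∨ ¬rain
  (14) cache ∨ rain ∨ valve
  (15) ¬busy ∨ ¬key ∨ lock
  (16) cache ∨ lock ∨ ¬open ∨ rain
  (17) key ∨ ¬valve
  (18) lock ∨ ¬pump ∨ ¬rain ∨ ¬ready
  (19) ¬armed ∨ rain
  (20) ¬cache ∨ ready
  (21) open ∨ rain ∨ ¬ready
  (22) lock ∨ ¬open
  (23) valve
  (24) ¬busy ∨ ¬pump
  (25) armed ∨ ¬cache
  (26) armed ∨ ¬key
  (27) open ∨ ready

Unit clause (¬busy) forces busy = False.
Unit clause (¬cache) forces cache = False.
Unit clause (valve) forces valve = True.
In (cache ∨ ready) only ready is left, so ready = True.
In (cache ∨ rain) only rain is left, so rain = True.
In (key ∨ ¬valve) only key is left, so key = True.
In (armed ∨ ¬key) only armed is left, so armed = True.
In (¬key ∨ ¬pump ∨ ¬rain ∨ ¬valve) only ¬pump is left, so pump = False.
In (lock ∨ pump) only lock is left, so lock = True.
Set open = False.
All clauses satisfied.

ready: True; valve: True; key: True; cache: False; busy: False; lock: True; pump: False; armed: True; rain: True; open: False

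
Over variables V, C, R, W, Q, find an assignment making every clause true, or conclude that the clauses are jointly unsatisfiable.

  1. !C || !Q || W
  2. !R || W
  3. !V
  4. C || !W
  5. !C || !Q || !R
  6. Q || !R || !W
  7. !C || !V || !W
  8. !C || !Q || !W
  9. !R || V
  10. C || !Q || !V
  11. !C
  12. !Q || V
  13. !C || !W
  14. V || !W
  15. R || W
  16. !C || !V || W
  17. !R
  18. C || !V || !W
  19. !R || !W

Case W = True:
  (!V) forces V = False.
  Clause (V || !W) is falsified — contradiction.
Case W = False:
  (!R || W) forces R = False.
  Clause (R || W) is falsified — contradiction.
Both cases fail, so the formula is unsatisfiable.

Unsatisfiable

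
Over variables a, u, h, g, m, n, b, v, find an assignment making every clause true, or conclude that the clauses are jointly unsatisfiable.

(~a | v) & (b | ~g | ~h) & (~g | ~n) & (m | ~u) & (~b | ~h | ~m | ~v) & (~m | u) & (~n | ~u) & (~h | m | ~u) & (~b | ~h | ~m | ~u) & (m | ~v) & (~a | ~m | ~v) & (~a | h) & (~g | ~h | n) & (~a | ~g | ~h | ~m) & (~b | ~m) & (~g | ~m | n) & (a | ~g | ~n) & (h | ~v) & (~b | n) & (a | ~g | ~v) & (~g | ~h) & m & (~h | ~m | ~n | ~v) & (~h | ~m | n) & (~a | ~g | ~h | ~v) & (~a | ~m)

a = False, u = True, h = False, g = False, m = True, n = False, b = False, v = False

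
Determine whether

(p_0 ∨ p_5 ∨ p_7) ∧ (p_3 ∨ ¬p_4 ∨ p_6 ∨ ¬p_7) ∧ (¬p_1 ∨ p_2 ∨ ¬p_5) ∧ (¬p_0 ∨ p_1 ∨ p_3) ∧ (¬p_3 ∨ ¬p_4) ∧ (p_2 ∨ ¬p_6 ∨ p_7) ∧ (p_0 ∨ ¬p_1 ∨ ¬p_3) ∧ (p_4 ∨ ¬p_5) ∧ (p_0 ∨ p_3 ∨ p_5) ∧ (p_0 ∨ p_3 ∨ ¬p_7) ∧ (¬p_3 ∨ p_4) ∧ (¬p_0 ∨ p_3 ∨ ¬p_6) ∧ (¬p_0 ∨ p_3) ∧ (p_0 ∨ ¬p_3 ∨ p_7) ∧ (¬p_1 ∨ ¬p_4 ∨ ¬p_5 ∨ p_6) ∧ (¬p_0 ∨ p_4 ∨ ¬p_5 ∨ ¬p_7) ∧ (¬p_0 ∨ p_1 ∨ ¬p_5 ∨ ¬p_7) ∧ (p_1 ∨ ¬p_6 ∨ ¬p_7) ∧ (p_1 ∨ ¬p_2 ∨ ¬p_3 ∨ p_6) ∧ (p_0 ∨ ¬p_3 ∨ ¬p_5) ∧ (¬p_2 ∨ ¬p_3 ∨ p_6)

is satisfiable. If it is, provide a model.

Set p_0 = False.
Set p_1 = False.
Set p_2 = True.
Try p_3 = True:
  (¬p_3 ∨ ¬p_4) forces p_4 = False.
  clause (¬p_3 ∨ p_4) is falsified — backtrack.
So p_3 = False.
  then (p_0 ∨ p_3 ∨ p_5) forces p_5 = True.
  then (p_0 ∨ p_3 ∨ ¬p_7) forces p_7 = False.
  then (p_4 ∨ ¬p_5) forces p_4 = True.
Set p_6 = False.
All clauses satisfied.

p_0=F, p_1=F, p_2=T, p_3=F, p_4=T, p_5=T, p_6=F, p_7=F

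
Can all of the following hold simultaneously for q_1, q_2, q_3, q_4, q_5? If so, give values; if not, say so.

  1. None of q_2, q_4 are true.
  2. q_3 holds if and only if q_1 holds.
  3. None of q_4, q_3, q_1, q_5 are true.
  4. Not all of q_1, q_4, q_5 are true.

q_1 = False, q_2 = False, q_3 = False, q_4 = False, q_5 = False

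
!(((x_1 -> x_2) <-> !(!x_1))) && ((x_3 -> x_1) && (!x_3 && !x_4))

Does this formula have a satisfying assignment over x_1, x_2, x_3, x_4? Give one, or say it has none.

x_1 = False, x_2 = True, x_3 = False, x_4 = False

  !(((x_1 -> x_2) <-> !(!x_1))) = True
    (x_1 -> x_2) <-> !(!x_1) = False
      x_1 -> x_2 = True
      !(!x_1) = False
        !x_1 = True
  (x_3 -> x_1) && (!x_3 && !x_4) = True
    x_3 -> x_1 = True
    !x_3 && !x_4 = True
      !x_3 = True
      !x_4 = True
Both conjuncts True, so the formula holds.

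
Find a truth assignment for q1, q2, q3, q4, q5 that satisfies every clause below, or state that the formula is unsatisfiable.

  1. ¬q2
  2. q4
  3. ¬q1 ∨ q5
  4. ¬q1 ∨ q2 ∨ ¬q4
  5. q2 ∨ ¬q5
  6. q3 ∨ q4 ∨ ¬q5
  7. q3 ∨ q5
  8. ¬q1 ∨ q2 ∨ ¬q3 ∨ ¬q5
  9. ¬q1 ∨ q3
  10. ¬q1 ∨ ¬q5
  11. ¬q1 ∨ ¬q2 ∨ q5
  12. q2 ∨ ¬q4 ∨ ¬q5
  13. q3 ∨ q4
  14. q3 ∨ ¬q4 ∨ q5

q1: False, q2: False, q3: True, q4: True, q5: False

Unit clause (¬q2) forces q2 = False.
Unit clause (q4) forces q4 = True.
In (¬q1 ∨ q2 ∨ ¬q4) only ¬q1 is left, so q1 = False.
In (q2 ∨ ¬q5) only ¬q5 is left, so q5 = False.
In (q3 ∨ q5) only q3 is left, so q3 = True.
All clauses satisfied.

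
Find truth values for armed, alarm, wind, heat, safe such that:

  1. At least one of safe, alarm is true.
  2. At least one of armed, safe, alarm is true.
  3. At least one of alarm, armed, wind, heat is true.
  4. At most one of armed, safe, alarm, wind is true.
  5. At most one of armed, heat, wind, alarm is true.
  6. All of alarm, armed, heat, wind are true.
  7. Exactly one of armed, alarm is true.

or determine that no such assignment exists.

Unsatisfiable

Case wind = True:
  (4) with wind=T forces armed = False.
  Constraint (6) is violated (armed=F) — contradiction.
Case wind = False:
  Constraint (6) is violated (wind=F) — contradiction.
Both cases fail — unsatisfiable.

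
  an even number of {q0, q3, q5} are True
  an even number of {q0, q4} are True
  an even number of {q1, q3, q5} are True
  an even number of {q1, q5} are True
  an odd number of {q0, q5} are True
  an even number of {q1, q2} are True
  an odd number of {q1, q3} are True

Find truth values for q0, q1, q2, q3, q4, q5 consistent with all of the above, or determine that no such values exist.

Unsatisfiable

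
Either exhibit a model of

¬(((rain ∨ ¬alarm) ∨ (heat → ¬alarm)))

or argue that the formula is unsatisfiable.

heat=T; alarm=T; rain=F

  ¬(((rain ∨ ¬alarm) ∨ (heat → ¬alarm))) = True
    (rain ∨ ¬alarm) ∨ (heat → ¬alarm) = False
      rain ∨ ¬alarm = False
        ¬alarm = False
      heat → ¬alarm = False
        ¬alarm = False
The formula evaluates to True.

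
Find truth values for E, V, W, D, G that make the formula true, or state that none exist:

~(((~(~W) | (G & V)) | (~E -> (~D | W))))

E=F, V=T, W=F, D=T, G=F

  ~(((~(~W) | (G & V)) | (~E -> (~D | W)))) = True
    (~(~W) | (G & V)) | (~E -> (~D | W)) = False
      ~(~W) | (G & V) = False
        ~(~W) = False
          ~W = True
        G & V = False
      ~E -> (~D | W) = False
        ~E = True
        ~D | W = False
          ~D = False
The formula evaluates to True.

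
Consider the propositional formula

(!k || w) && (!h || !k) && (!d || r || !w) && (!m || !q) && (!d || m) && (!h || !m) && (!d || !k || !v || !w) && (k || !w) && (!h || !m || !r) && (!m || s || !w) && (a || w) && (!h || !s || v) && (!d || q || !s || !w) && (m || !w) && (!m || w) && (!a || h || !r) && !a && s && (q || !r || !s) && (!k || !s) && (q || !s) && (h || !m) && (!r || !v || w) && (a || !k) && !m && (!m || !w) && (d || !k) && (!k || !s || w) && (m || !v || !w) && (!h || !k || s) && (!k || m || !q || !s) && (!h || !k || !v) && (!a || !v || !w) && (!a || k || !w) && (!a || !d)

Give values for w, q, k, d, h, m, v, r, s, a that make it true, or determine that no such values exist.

Case a = True:
  Clause (!a) is falsified — contradiction.
Case a = False:
  (a || w) forces w = True.
  (k || !w) forces k = True.
  Clause (a || !k) is falsified — contradiction.
Both cases fail, so the formula is unsatisfiable.

The formula is unsatisfiable.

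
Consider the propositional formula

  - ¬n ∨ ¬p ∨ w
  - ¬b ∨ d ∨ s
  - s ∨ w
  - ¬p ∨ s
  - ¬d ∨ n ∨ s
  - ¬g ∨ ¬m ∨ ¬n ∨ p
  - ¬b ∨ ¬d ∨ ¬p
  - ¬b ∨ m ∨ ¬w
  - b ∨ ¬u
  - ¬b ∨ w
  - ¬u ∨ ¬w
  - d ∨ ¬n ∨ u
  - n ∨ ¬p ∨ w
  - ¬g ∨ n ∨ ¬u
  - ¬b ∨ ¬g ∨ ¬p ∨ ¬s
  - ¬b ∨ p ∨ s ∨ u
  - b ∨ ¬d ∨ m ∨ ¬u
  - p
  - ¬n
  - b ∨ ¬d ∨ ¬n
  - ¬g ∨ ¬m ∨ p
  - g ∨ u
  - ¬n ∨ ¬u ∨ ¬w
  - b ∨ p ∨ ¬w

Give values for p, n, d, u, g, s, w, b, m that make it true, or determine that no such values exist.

Unit clause (p) forces p = True.
Unit clause (¬n) forces n = False.
In (¬p ∨ s) only s is left, so s = True.
In (n ∨ ¬p ∨ w) only w is left, so w = True.
In (¬u ∨ ¬w) only ¬u is left, so u = False.
In (g ∨ u) only g is left, so g = True.
In (¬b ∨ ¬g ∨ ¬p ∨ ¬s) only ¬b is left, so b = False.
Set d = False.
Set m = False.
All clauses satisfied.

p=T; n=F; d=F; u=F; g=T; s=T; w=T; b=F; m=F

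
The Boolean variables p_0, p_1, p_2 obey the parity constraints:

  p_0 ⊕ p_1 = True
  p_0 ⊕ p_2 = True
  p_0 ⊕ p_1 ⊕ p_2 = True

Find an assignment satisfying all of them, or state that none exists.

p_0: True, p_1: False, p_2: False

p_0 ⊕ p_1 = T ⊕ F = True ✓
p_0 ⊕ p_2 = T ⊕ F = True ✓
p_0 ⊕ p_1 ⊕ p_2 = T ⊕ F ⊕ F = True ✓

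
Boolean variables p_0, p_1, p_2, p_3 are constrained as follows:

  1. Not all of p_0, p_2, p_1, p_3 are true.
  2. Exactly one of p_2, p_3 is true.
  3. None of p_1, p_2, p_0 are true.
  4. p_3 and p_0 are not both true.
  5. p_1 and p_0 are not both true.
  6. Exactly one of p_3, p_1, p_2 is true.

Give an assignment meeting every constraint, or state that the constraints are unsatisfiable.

p_0: False; p_1: False; p_2: False; p_3: True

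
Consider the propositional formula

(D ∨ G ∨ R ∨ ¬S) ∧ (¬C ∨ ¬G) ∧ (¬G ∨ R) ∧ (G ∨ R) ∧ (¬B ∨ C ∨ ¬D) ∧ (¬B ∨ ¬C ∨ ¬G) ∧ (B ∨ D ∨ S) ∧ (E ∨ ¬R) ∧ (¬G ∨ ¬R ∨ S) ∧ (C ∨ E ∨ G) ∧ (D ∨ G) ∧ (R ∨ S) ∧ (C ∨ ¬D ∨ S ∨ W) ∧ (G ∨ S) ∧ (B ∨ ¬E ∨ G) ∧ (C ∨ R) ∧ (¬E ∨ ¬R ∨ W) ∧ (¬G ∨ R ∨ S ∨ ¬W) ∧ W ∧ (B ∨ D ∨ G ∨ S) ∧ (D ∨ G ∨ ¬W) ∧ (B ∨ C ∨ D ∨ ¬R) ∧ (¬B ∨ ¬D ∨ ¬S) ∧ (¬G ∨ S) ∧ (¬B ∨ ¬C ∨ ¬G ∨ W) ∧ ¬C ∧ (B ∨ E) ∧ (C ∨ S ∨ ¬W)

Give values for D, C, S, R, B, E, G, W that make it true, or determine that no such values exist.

Unit clause (W) forces W = True.
Unit clause (¬C) forces C = False.
In (C ∨ S ∨ ¬W) only S is left, so S = True.
In (C ∨ R) only R is left, so R = True.
In (E ∨ ¬R) only E is left, so E = True.
Set D = False.
  then (D ∨ G) forces G = True.
  then (B ∨ C ∨ D ∨ ¬R) forces B = True.
All clauses satisfied.

D=F; C=F; S=T; R=T; B=T; E=T; G=T; W=T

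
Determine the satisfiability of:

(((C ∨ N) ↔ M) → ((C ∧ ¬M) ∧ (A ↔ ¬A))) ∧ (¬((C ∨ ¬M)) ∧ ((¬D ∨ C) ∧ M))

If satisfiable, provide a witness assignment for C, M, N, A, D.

C = False; M = True; N = False; A = True; D = False

  ((C ∨ N) ↔ M) → ((C ∧ ¬M) ∧ (A ↔ ¬A)) = True
    (C ∨ N) ↔ M = False
      C ∨ N = False
    (C ∧ ¬M) ∧ (A ↔ ¬A) = False
      C ∧ ¬M = False
        ¬M = False
      A ↔ ¬A = False
        ¬A = False
  ¬((C ∨ ¬M)) ∧ ((¬D ∨ C) ∧ M) = True
    ¬((C ∨ ¬M)) = True
      C ∨ ¬M = False
        ¬M = False
    (¬D ∨ C) ∧ M = True
      ¬D ∨ C = True
        ¬D = True
Both conjuncts True, so the formula holds.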